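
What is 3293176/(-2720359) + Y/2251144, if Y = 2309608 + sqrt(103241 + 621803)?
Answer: -20186615787/109355711441 + sqrt(181261)/1125572 ≈ -0.18422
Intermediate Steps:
Y = 2309608 + 2*sqrt(181261) (Y = 2309608 + sqrt(725044) = 2309608 + 2*sqrt(181261) ≈ 2.3105e+6)
3293176/(-2720359) + Y/2251144 = 3293176/(-2720359) + (2309608 + 2*sqrt(181261))/2251144 = 3293176*(-1/2720359) + (2309608 + 2*sqrt(181261))*(1/2251144) = -3293176/2720359 + (41243/40199 + sqrt(181261)/1125572) = -20186615787/109355711441 + sqrt(181261)/1125572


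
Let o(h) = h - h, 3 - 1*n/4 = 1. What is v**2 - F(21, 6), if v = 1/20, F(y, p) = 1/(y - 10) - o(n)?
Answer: -389/4400 ≈ -0.088409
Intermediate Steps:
n = 8 (n = 12 - 4*1 = 12 - 4 = 8)
o(h) = 0
F(y, p) = 1/(-10 + y) (F(y, p) = 1/(y - 10) - 1*0 = 1/(-10 + y) + 0 = 1/(-10 + y))
v = 1/20 ≈ 0.050000
v**2 - F(21, 6) = (1/20)**2 - 1/(-10 + 21) = 1/400 - 1/11 = -389/4400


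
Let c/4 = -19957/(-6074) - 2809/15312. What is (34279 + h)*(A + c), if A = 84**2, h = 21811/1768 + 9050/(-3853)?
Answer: 376360585768830303775/1552843950944 ≈ 2.4237e+8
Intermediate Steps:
h = 4002199/400712 (h = 21811*(1/1768) + 9050*(-1/3853) = 1283/104 - 9050/3853 = 4002199/400712 ≈ 9.9877)
c = 144259859/11625636 (c = 4*(-19957/(-6074) - 2809/15312) = 4*(-19957*(-1/6074) - 2809*1/15312) = 4*(19957/6074 - 2809/15312) = 4*(144259859/46502544) = 144259859/11625636 ≈ 12.409)
A = 7056
(34279 + h)*(A + c) = (34279 + 4002199/400712)*(7056 + 144259859/11625636) = (13740008847/400712)*(82174747475/11625636) = 376360585768830303775/1552843950944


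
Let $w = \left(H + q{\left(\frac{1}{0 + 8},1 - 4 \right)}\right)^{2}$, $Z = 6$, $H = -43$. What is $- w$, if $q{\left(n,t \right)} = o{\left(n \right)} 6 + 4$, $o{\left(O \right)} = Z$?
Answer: $-9$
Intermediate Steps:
$o{\left(O \right)} = 6$
$q{\left(n,t \right)} = 40$ ($q{\left(n,t \right)} = 6 \cdot 6 + 4 = 36 + 4 = 40$)
$w = 9$ ($w = \left(-43 + 40\right)^{2} = \left(-3\right)^{2} = 9$)
$- w = \left(-1\right) 9 = -9$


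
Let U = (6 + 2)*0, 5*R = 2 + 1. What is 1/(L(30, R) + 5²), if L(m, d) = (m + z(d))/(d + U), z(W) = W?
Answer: 1/76 ≈ 0.013158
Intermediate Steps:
R = ⅗ (R = (2 + 1)/5 = (⅕)*3 = ⅗ ≈ 0.60000)
U = 0 (U = 8*0 = 0)
L(m, d) = (d + m)/d (L(m, d) = (m + d)/(d + 0) = (d + m)/d)
1/(L(30, R) + 5²) = 1/((⅗ + 30)/(⅗) + 5²) = 1/((5/3)*(153/5) + 25) = 1/(51 + 25) = 1/76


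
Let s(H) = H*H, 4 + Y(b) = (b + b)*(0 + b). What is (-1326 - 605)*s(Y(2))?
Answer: -30896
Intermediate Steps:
Y(b) = -4 + 2*b² (Y(b) = -4 + (b + b)*(0 + b) = -4 + (2*b)*b = -4 + 2*b²)
s(H) = H²
(-1326 - 605)*s(Y(2)) = (-1326 - 605)*(-4 + 2*2²)² = -1931*(-4 + 2*4)² = -1931*(-4 + 8)² = -1931*4² = -1931*16 = -30896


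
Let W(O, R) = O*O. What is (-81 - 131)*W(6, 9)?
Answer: -7632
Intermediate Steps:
W(O, R) = O**2
(-81 - 131)*W(6, 9) = (-81 - 131)*6**2 = -212*36 = -7632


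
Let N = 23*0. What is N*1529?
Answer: 0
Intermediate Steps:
N = 0
N*1529 = 0*1529 = 0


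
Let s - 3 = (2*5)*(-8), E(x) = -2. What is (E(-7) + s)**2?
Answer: 6241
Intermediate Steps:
s = -77 (s = 3 + (2*5)*(-8) = 3 + 10*(-8) = 3 - 80 = -77)
(E(-7) + s)**2 = (-2 - 77)**2 = (-79)**2 = 6241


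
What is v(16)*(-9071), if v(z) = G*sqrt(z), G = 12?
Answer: -435408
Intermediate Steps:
v(z) = 12*sqrt(z)
v(16)*(-9071) = (12*sqrt(16))*(-9071) = (12*4)*(-9071) = 48*(-9071) = -435408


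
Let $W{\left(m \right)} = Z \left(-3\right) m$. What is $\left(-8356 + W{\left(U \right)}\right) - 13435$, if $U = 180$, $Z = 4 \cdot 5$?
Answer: $-32591$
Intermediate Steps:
$Z = 20$
$W{\left(m \right)} = - 60 m$ ($W{\left(m \right)} = 20 \left(-3\right) m = - 60 m$)
$\left(-8356 + W{\left(U \right)}\right) - 13435 = \left(-8356 - 10800\right) - 13435 = -19156 - 13435 = -32591$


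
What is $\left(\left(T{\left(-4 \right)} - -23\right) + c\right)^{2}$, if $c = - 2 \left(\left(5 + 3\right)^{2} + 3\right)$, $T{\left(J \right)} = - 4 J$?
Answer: $9025$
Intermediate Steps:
$c = -134$ ($c = - 2 \left(8^{2} + 3\right) = - 2 \left(64 + 3\right) = \left(-2\right) 67 = -134$)
$\left(\left(T{\left(-4 \right)} - -23\right) + c\right)^{2} = \left(\left(\left(-4\right) \left(-4\right) - -23\right) - 134\right)^{2} = \left(\left(16 + 23\right) - 134\right)^{2} = \left(39 - 134\right)^{2} = \left(-95\right)^{2} = 9025$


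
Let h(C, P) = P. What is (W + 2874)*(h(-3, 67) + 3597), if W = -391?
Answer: 9097712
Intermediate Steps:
(W + 2874)*(h(-3, 67) + 3597) = (-391 + 2874)*(67 + 3597) = 2483*3664 = 9097712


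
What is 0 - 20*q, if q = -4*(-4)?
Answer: -320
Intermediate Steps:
q = 16
0 - 20*q = 0 - 20*16 = 0 - 320 = -320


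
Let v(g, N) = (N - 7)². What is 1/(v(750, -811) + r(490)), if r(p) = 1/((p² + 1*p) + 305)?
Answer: 240895/161188625981 ≈ 1.4945e-6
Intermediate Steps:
r(p) = 1/(305 + p + p²) (r(p) = 1/((p² + p) + 305) = 1/((p + p²) + 305) = 1/(305 + p + p²))
v(g, N) = (-7 + N)²
1/(v(750, -811) + r(490)) = 1/((-7 - 811)² + 1/(305 + 490 + 490²)) = 1/((-818)² + 1/(305 + 490 + 240100)) = 1/(669124 + 1/240895) = 1/(161188625981/240895) = 240895/161188625981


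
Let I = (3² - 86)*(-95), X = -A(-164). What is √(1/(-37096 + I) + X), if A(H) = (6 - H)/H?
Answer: √686838693414/814014 ≈ 1.0181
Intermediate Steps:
A(H) = (6 - H)/H
X = 85/82 (X = -(6 - 1*(-164))/(-164) = -(-1)*(6 + 164)/164 = -(-1)*170/164 = -1*(-85/82) = 85/82 ≈ 1.0366)
I = 7315 (I = (9 - 86)*(-95) = -77*(-95) = 7315)
√(1/(-37096 + I) + X) = √(1/(-37096 + 7315) + 85/82) = √(1/(-29781) + 85/82) = √(-1/29781 + 85/82) = √(2531303/2442042) = √686838693414/814014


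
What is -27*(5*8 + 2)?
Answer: -1134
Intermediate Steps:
-27*(5*8 + 2) = -27*(40 + 2) = -27*42 = -1134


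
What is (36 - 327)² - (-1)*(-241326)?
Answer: -156645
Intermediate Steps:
(36 - 327)² - (-1)*(-241326) = (-291)² - 1*241326 = 84681 - 241326 = -156645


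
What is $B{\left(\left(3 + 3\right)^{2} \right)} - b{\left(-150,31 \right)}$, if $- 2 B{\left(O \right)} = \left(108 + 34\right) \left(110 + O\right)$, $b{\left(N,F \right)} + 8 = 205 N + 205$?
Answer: $20187$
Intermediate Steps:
$b{\left(N,F \right)} = 197 + 205 N$ ($b{\left(N,F \right)} = -8 + \left(205 N + 205\right) = -8 + \left(205 + 205 N\right) = 197 + 205 N$)
$B{\left(O \right)} = -7810 - 71 O$ ($B{\left(O \right)} = - \frac{\left(108 + 34\right) \left(110 + O\right)}{2} = - \frac{142 \left(110 + O\right)}{2} = - \frac{15620 + 142 O}{2} = -7810 - 71 O$)
$B{\left(\left(3 + 3\right)^{2} \right)} - b{\left(-150,31 \right)} = \left(-7810 - 71 \left(3 + 3\right)^{2}\right) - \left(197 + 205 \left(-150\right)\right) = \left(-7810 - 71 \cdot 6^{2}\right) - \left(197 - 30750\right) = \left(-7810 - 2556\right) - -30553 = \left(-7810 - 2556\right) + 30553 = -10366 + 30553 = 20187$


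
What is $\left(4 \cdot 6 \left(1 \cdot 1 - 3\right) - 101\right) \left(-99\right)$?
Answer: $14751$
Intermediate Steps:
$\left(4 \cdot 6 \left(1 \cdot 1 - 3\right) - 101\right) \left(-99\right) = \left(24 \left(1 - 3\right) - 101\right) \left(-99\right) = \left(24 \left(-2\right) - 101\right) \left(-99\right) = \left(-48 - 101\right) \left(-99\right) = \left(-149\right) \left(-99\right) = 14751$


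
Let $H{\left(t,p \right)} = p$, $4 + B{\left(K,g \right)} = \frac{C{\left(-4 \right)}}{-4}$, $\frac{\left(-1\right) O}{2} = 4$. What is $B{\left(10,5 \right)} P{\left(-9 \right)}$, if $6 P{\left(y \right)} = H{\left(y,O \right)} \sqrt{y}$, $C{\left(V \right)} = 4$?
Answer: $20 i \approx 20.0 i$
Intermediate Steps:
$O = -8$ ($O = \left(-2\right) 4 = -8$)
$B{\left(K,g \right)} = -5$ ($B{\left(K,g \right)} = -4 + \frac{4}{-4} = -4 + 4 \left(- \frac{1}{4}\right) = -4 - 1 = -5$)
$P{\left(y \right)} = - \frac{4 \sqrt{y}}{3}$ ($P{\left(y \right)} = \frac{\left(-8\right) \sqrt{y}}{6} = - \frac{4 \sqrt{y}}{3}$)
$B{\left(10,5 \right)} P{\left(-9 \right)} = - 5 \left(- \frac{4 \sqrt{-9}}{3}\right) = - 5 \left(- \frac{4 \cdot 3 i}{3}\right) = - 5 \left(- 4 i\right) = 20 i$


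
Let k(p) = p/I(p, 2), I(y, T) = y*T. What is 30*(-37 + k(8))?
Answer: -1095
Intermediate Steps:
I(y, T) = T*y
k(p) = ½ (k(p) = p/((2*p)) = p*(1/(2*p)) = ½)
30*(-37 + k(8)) = 30*(-37 + ½) = 30*(-73/2) = -1095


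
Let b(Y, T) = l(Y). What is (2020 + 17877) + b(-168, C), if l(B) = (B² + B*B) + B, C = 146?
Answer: 76177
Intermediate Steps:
l(B) = B + 2*B² (l(B) = (B² + B²) + B = 2*B² + B = B + 2*B²)
b(Y, T) = Y*(1 + 2*Y)
(2020 + 17877) + b(-168, C) = (2020 + 17877) - 168*(1 + 2*(-168)) = 19897 - 168*(1 - 336) = 19897 - 168*(-335) = 19897 + 56280 = 76177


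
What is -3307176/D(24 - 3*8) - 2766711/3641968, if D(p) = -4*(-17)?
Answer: -3011204324679/61913456 ≈ -48636.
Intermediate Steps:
D(p) = 68
-3307176/D(24 - 3*8) - 2766711/3641968 = -3307176/68 - 2766711/3641968 = -3307176*1/68 - 2766711*1/3641968 = -826794/17 - 2766711/3641968 = -3011204324679/61913456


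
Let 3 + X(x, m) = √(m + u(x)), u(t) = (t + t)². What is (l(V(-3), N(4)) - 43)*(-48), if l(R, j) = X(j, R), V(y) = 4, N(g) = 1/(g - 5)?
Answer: 2208 - 96*√2 ≈ 2072.2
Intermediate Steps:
u(t) = 4*t² (u(t) = (2*t)² = 4*t²)
N(g) = 1/(-5 + g)
X(x, m) = -3 + √(m + 4*x²)
l(R, j) = -3 + √(R + 4*j²)
(l(V(-3), N(4)) - 43)*(-48) = ((-3 + √(4 + 4*(1/(-5 + 4))²)) - 43)*(-48) = ((-3 + √(4 + 4*(1/(-1))²)) - 43)*(-48) = ((-3 + √(4 + 4*(-1)²)) - 43)*(-48) = ((-3 + √(4 + 4*1)) - 43)*(-48) = ((-3 + √(4 + 4)) - 43)*(-48) = ((-3 + √8) - 43)*(-48) = ((-3 + 2*√2) - 43)*(-48) = (-46 + 2*√2)*(-48) = 2208 - 96*√2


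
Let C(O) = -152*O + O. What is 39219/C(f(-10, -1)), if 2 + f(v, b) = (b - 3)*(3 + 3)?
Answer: 39219/3926 ≈ 9.9896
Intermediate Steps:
f(v, b) = -20 + 6*b (f(v, b) = -2 + (b - 3)*(3 + 3) = -2 + (-3 + b)*6 = -2 + (-18 + 6*b) = -20 + 6*b)
C(O) = -151*O
39219/C(f(-10, -1)) = 39219/((-151*(-20 + 6*(-1)))) = 39219/((-151*(-20 - 6))) = 39219/((-151*(-26))) = 39219/3926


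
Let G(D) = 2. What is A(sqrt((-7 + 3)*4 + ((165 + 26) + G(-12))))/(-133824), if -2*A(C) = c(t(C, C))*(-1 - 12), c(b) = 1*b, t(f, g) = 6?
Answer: -13/44608 ≈ -0.00029143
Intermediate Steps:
c(b) = b
A(C) = 39 (A(C) = -3*(-1 - 12) = -3*(-13) = -1/2*(-78) = 39)
A(sqrt((-7 + 3)*4 + ((165 + 26) + G(-12))))/(-133824) = 39/(-133824) = 39*(-1/133824) = -13/44608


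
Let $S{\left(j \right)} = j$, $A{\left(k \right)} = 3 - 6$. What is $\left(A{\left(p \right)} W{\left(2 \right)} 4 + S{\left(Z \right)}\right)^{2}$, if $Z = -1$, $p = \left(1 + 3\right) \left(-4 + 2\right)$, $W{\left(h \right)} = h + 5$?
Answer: $7225$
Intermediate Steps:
$W{\left(h \right)} = 5 + h$
$p = -8$ ($p = 4 \left(-2\right) = -8$)
$A{\left(k \right)} = -3$ ($A{\left(k \right)} = 3 - 6 = -3$)
$\left(A{\left(p \right)} W{\left(2 \right)} 4 + S{\left(Z \right)}\right)^{2} = \left(- 3 \left(5 + 2\right) 4 - 1\right)^{2} = \left(\left(-3\right) 7 \cdot 4 - 1\right)^{2} = \left(\left(-21\right) 4 - 1\right)^{2} = \left(-84 - 1\right)^{2} = \left(-85\right)^{2} = 7225$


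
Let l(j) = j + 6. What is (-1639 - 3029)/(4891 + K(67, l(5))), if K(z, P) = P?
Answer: -778/817 ≈ -0.95226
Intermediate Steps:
l(j) = 6 + j
(-1639 - 3029)/(4891 + K(67, l(5))) = (-1639 - 3029)/(4891 + (6 + 5)) = -4668/(4891 + 11) = -4668/4902 = -4668*1/4902 = -778/817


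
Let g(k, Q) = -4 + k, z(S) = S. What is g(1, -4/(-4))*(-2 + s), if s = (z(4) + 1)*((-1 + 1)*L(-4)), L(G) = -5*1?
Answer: 6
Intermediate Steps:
L(G) = -5
s = 0 (s = (4 + 1)*((-1 + 1)*(-5)) = 5*(0*(-5)) = 5*0 = 0)
g(1, -4/(-4))*(-2 + s) = (-4 + 1)*(-2 + 0) = -3*(-2) = 6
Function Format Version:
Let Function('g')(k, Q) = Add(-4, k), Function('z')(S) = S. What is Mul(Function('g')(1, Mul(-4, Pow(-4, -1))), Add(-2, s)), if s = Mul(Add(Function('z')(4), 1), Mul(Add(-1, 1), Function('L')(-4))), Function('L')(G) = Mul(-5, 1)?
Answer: 6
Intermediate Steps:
Function('L')(G) = -5
s = 0 (s = Mul(Add(4, 1), Mul(Add(-1, 1), -5)) = Mul(5, Mul(0, -5)) = Mul(5, 0) = 0)
Mul(Function('g')(1, Mul(-4, Pow(-4, -1))), Add(-2, s)) = Mul(Add(-4, 1), Add(-2, 0)) = Mul(-3, -2) = 6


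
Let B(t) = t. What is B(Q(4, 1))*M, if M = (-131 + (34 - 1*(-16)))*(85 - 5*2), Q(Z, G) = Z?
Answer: -24300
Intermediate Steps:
M = -6075 (M = (-131 + (34 + 16))*(85 - 10) = (-131 + 50)*75 = -81*75 = -6075)
B(Q(4, 1))*M = 4*(-6075) = -24300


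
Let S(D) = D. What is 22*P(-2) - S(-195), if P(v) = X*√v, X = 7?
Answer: 195 + 154*I*√2 ≈ 195.0 + 217.79*I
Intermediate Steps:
P(v) = 7*√v
22*P(-2) - S(-195) = 22*(7*√(-2)) - 1*(-195) = 22*(7*(I*√2)) + 195 = 22*(7*I*√2) + 195 = 154*I*√2 + 195 = 195 + 154*I*√2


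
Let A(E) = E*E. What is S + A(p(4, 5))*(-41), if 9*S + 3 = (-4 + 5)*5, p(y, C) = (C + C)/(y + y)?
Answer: -9193/144 ≈ -63.840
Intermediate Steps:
p(y, C) = C/y (p(y, C) = (2*C)/((2*y)) = (2*C)*(1/(2*y)) = C/y)
A(E) = E**2
S = 2/9 (S = -1/3 + ((-4 + 5)*5)/9 = -1/3 + (1*5)/9 = -1/3 + (1/9)*5 = -1/3 + 5/9 = 2/9 ≈ 0.22222)
S + A(p(4, 5))*(-41) = 2/9 + (5/4)**2*(-41) = 2/9 + (25/16)*(-41) = 2/9 - 1025/16 = -9193/144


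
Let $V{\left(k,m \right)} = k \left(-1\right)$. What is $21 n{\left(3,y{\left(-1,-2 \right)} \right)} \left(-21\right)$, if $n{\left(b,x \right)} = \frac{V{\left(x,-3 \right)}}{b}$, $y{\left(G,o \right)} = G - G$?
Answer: $0$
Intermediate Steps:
$V{\left(k,m \right)} = - k$
$y{\left(G,o \right)} = 0$
$n{\left(b,x \right)} = - \frac{x}{b}$ ($n{\left(b,x \right)} = \frac{\left(-1\right) x}{b} = - \frac{x}{b}$)
$21 n{\left(3,y{\left(-1,-2 \right)} \right)} \left(-21\right) = 21 \left(\left(-1\right) 0 \cdot \frac{1}{3}\right) \left(-21\right) = 21 \cdot 0 \left(-21\right) = 0 \left(-21\right) = 0$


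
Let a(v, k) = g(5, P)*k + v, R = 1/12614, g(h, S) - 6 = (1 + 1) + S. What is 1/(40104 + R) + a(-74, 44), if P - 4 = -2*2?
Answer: 140632388860/505871857 ≈ 278.00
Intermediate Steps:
P = 0 (P = 4 - 2*2 = 4 - 4 = 0)
g(h, S) = 8 + S (g(h, S) = 6 + ((1 + 1) + S) = 6 + (2 + S) = 8 + S)
R = 1/12614 ≈ 7.9277e-5
a(v, k) = v + 8*k (a(v, k) = (8 + 0)*k + v = 8*k + v = v + 8*k)
1/(40104 + R) + a(-74, 44) = 1/(40104 + 1/12614) + (-74 + 8*44) = 1/(505871857/12614) + (-74 + 352) = 12614/505871857 + 278 = 140632388860/505871857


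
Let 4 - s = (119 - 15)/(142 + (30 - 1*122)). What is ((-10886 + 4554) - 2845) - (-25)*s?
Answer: -9129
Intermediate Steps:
s = 48/25 (s = 4 - (119 - 15)/(142 + (30 - 1*122)) = 4 - 104/(142 + (30 - 122)) = 4 - 104/(142 - 92) = 4 - 104/50 = 4 - 1*52/25 = 4 - 52/25 = 48/25 ≈ 1.9200)
((-10886 + 4554) - 2845) - (-25)*s = ((-10886 + 4554) - 2845) - (-25)*48/25 = (-6332 - 2845) - 1*(-48) = -9177 + 48 = -9129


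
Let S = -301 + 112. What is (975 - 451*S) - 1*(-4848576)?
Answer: 4934790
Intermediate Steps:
S = -189
(975 - 451*S) - 1*(-4848576) = (975 - 451*(-189)) - 1*(-4848576) = (975 + 85239) + 4848576 = 86214 + 4848576 = 4934790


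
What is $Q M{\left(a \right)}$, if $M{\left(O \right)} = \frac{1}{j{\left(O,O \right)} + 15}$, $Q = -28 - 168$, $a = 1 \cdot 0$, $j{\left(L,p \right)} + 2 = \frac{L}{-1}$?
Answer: $- \frac{196}{13} \approx -15.077$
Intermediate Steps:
$j{\left(L,p \right)} = -2 - L$ ($j{\left(L,p \right)} = -2 + \frac{L}{-1} = -2 + L \left(-1\right) = -2 - L$)
$a = 0$
$Q = -196$ ($Q = -28 - 168 = -196$)
$M{\left(O \right)} = \frac{1}{13 - O}$ ($M{\left(O \right)} = \frac{1}{\left(-2 - O\right) + 15} = \frac{1}{13 - O}$)
$Q M{\left(a \right)} = - 196 \left(- \frac{1}{-13 + 0}\right) = - 196 \left(- \frac{1}{-13}\right) = - 196 \left(\left(-1\right) \left(- \frac{1}{13}\right)\right) = \left(-196\right) \frac{1}{13} = - \frac{196}{13}$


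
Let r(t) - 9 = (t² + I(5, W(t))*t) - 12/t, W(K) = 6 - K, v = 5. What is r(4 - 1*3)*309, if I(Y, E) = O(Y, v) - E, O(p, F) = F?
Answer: -618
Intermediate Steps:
I(Y, E) = 5 - E
r(t) = 9 + t² - 12/t + t*(-1 + t) (r(t) = 9 + ((t² + (5 - (6 - t))*t) - 12/t) = 9 + ((t² + (5 + (-6 + t))*t) - 12/t) = 9 + ((t² + (-1 + t)*t) - 12/t) = 9 + ((t² + t*(-1 + t)) - 12/t) = 9 + (t² - 12/t + t*(-1 + t)) = 9 + t² - 12/t + t*(-1 + t))
r(4 - 1*3)*309 = (9 - (4 - 1*3) - 12/(4 - 1*3) + 2*(4 - 1*3)²)*309 = (9 - (4 - 3) - 12/(4 - 3) + 2*(4 - 3)²)*309 = (9 - 1*1 - 12/1 + 2*1²)*309 = (9 - 1 - 12*1 + 2*1)*309 = (9 - 1 - 12 + 2)*309 = -2*309 = -618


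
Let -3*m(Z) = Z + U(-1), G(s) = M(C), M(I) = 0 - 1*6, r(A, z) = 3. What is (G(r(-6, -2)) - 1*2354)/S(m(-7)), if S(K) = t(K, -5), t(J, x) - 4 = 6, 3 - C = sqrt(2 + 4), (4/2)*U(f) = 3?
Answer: -236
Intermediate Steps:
U(f) = 3/2 (U(f) = (1/2)*3 = 3/2)
C = 3 - sqrt(6) (C = 3 - sqrt(2 + 4) = 3 - sqrt(6) ≈ 0.55051)
M(I) = -6 (M(I) = 0 - 6 = -6)
G(s) = -6
m(Z) = -1/2 - Z/3 (m(Z) = -(Z + 3/2)/3 = -(3/2 + Z)/3 = -1/2 - Z/3)
t(J, x) = 10 (t(J, x) = 4 + 6 = 10)
S(K) = 10
(G(r(-6, -2)) - 1*2354)/S(m(-7)) = (-6 - 1*2354)/10 = (-6 - 2354)*(1/10) = -2360*1/10 = -236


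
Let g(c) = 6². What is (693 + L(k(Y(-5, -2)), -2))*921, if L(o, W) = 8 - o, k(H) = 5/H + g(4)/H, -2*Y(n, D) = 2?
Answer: 683382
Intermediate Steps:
Y(n, D) = -1 (Y(n, D) = -½*2 = -1)
g(c) = 36
k(H) = 41/H (k(H) = 5/H + 36/H = 41/H)
(693 + L(k(Y(-5, -2)), -2))*921 = (693 + (8 - 41/(-1)))*921 = (693 + (8 - 41*(-1)))*921 = (693 + (8 - 1*(-41)))*921 = (693 + (8 + 41))*921 = (693 + 49)*921 = 742*921 = 683382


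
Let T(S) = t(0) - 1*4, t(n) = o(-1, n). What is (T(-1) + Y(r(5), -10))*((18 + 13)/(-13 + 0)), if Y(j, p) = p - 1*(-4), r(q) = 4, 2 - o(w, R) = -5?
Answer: 93/13 ≈ 7.1538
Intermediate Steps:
o(w, R) = 7 (o(w, R) = 2 - 1*(-5) = 2 + 5 = 7)
t(n) = 7
Y(j, p) = 4 + p (Y(j, p) = p + 4 = 4 + p)
T(S) = 3 (T(S) = 7 - 1*4 = 7 - 4 = 3)
(T(-1) + Y(r(5), -10))*((18 + 13)/(-13 + 0)) = (3 + (4 - 10))*((18 + 13)/(-13 + 0)) = (3 - 6)*(31/(-13)) = -93*(-1)/13 = -3*(-31/13) = 93/13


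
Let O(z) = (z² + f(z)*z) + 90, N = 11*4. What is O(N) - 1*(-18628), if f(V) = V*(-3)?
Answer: 14846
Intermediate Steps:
f(V) = -3*V
N = 44
O(z) = 90 - 2*z² (O(z) = (z² + (-3*z)*z) + 90 = (z² - 3*z²) + 90 = -2*z² + 90 = 90 - 2*z²)
O(N) - 1*(-18628) = (90 - 2*44²) - 1*(-18628) = (90 - 2*1936) + 18628 = (90 - 3872) + 18628 = -3782 + 18628 = 14846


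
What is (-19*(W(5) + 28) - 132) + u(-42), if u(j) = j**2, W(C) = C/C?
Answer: 1081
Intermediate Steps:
W(C) = 1
(-19*(W(5) + 28) - 132) + u(-42) = (-19*(1 + 28) - 132) + (-42)**2 = (-19*29 - 132) + 1764 = (-551 - 132) + 1764 = -683 + 1764 = 1081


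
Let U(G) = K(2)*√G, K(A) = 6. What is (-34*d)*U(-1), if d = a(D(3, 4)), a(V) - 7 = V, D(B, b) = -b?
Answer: -612*I ≈ -612.0*I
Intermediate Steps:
a(V) = 7 + V
d = 3 (d = 7 - 1*4 = 7 - 4 = 3)
U(G) = 6*√G
(-34*d)*U(-1) = (-34*3)*(6*√(-1)) = -612*I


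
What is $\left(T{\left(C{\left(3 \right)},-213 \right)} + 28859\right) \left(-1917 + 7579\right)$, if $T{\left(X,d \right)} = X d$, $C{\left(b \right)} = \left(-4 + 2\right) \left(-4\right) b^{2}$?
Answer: $76567226$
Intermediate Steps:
$C{\left(b \right)} = 8 b^{2}$ ($C{\left(b \right)} = \left(-2\right) \left(-4\right) b^{2} = 8 b^{2}$)
$\left(T{\left(C{\left(3 \right)},-213 \right)} + 28859\right) \left(-1917 + 7579\right) = \left(8 \cdot 3^{2} \left(-213\right) + 28859\right) \left(-1917 + 7579\right) = \left(8 \cdot 9 \left(-213\right) + 28859\right) 5662 = \left(72 \left(-213\right) + 28859\right) 5662 = \left(-15336 + 28859\right) 5662 = 13523 \cdot 5662 = 76567226$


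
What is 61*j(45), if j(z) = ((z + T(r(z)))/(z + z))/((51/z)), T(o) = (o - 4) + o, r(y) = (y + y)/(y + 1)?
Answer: 63013/2346 ≈ 26.860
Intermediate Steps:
r(y) = 2*y/(1 + y) (r(y) = (2*y)/(1 + y) = 2*y/(1 + y))
T(o) = -4 + 2*o (T(o) = (-4 + o) + o = -4 + 2*o)
j(z) = -2/51 + z/102 + 2*z/(51*(1 + z)) (j(z) = ((z + (-4 + 2*(2*z/(1 + z))))/(z + z))/((51/z)) = ((z + (-4 + 4*z/(1 + z)))/((2*z)))*(z/51) = ((-4 + z + 4*z/(1 + z))*(1/(2*z)))*(z/51) = ((-4 + z + 4*z/(1 + z))/(2*z))*(z/51) = -2/51 + z/102 + 2*z/(51*(1 + z)))
61*j(45) = 61*((-4 + 45*(1 + 45))/(102*(1 + 45))) = 61*((1/102)*(-4 + 45*46)/46) = 61*((1/102)*(1/46)*(-4 + 2070)) = 61*((1/102)*(1/46)*2066) = 61*(1033/2346) = 63013/2346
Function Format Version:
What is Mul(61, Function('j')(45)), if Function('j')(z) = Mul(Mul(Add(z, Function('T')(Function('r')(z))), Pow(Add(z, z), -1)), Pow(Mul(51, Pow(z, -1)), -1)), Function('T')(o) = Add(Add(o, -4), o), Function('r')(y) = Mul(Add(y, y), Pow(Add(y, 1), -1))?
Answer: Rational(63013, 2346) ≈ 26.860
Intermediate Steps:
Function('r')(y) = Mul(2, y, Pow(Add(1, y), -1)) (Function('r')(y) = Mul(Mul(2, y), Pow(Add(1, y), -1)) = Mul(2, y, Pow(Add(1, y), -1)))
Function('T')(o) = Add(-4, Mul(2, o)) (Function('T')(o) = Add(Add(-4, o), o) = Add(-4, Mul(2, o)))
Function('j')(z) = Add(Rational(-2, 51), Mul(Rational(1, 102), z), Mul(Rational(2, 51), z, Pow(Add(1, z), -1))) (Function('j')(z) = Mul(Mul(Add(z, Add(-4, Mul(2, Mul(2, z, Pow(Add(1, z), -1))))), Pow(Add(z, z), -1)), Pow(Mul(51, Pow(z, -1)), -1)) = Mul(Mul(Add(z, Add(-4, Mul(4, z, Pow(Add(1, z), -1)))), Pow(Mul(2, z), -1)), Mul(Rational(1, 51), z)) = Mul(Mul(Add(-4, z, Mul(4, z, Pow(Add(1, z), -1))), Mul(Rational(1, 2), Pow(z, -1))), Mul(Rational(1, 51), z)) = Mul(Mul(Rational(1, 2), Pow(z, -1), Add(-4, z, Mul(4, z, Pow(Add(1, z), -1)))), Mul(Rational(1, 51), z)) = Add(Rational(-2, 51), Mul(Rational(1, 102), z), Mul(Rational(2, 51), z, Pow(Add(1, z), -1))))
Mul(61, Function('j')(45)) = Mul(61, Mul(Rational(1, 102), Pow(Add(1, 45), -1), Add(-4, Mul(45, Add(1, 45))))) = Mul(61, Mul(Rational(1, 102), Pow(46, -1), Add(-4, Mul(45, 46)))) = Mul(61, Mul(Rational(1, 102), Rational(1, 46), Add(-4, 2070))) = Mul(61, Mul(Rational(1, 102), Rational(1, 46), 2066)) = Mul(61, Rational(1033, 2346)) = Rational(63013, 2346)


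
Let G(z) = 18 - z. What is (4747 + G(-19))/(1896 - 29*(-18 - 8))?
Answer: 2392/1325 ≈ 1.8053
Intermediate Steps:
(4747 + G(-19))/(1896 - 29*(-18 - 8)) = (4747 + (18 - 1*(-19)))/(1896 - 29*(-18 - 8)) = (4747 + (18 + 19))/(1896 - 29*(-26)) = (4747 + 37)/(1896 + 754) = 4784/2650 = 4784*(1/2650) = 2392/1325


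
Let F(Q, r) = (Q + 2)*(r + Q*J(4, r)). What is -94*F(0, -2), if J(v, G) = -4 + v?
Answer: 376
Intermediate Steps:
F(Q, r) = r*(2 + Q) (F(Q, r) = (Q + 2)*(r + Q*(-4 + 4)) = (2 + Q)*(r + Q*0) = (2 + Q)*(r + 0) = (2 + Q)*r = r*(2 + Q))
-94*F(0, -2) = -(-188)*(2 + 0) = -(-188)*2 = -94*(-4) = 376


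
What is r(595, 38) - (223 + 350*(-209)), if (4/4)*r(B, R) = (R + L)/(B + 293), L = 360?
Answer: 32379787/444 ≈ 72928.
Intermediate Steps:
r(B, R) = (360 + R)/(293 + B) (r(B, R) = (R + 360)/(B + 293) = (360 + R)/(293 + B))
r(595, 38) - (223 + 350*(-209)) = (360 + 38)/(293 + 595) - (223 + 350*(-209)) = 398/888 - (223 - 73150) = (1/888)*398 - 1*(-72927) = 199/444 + 72927 = 32379787/444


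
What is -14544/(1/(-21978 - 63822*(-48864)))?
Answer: -60976173772800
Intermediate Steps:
-14544/(1/(-21978 - 63822*(-48864))) = -14544/(-1/48864/(-85800)) = -14544/((-1/85800*(-1/48864))) = -14544/1/4192531200 = -14544*4192531200 = -60976173772800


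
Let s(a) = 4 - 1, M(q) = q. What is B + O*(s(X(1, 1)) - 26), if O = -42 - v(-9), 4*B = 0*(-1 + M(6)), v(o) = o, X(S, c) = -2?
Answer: 759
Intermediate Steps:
s(a) = 3
B = 0 (B = (0*(-1 + 6))/4 = (0*5)/4 = (1/4)*0 = 0)
O = -33 (O = -42 - 1*(-9) = -42 + 9 = -33)
B + O*(s(X(1, 1)) - 26) = 0 - 33*(3 - 26) = 0 - 33*(-23) = 0 + 759 = 759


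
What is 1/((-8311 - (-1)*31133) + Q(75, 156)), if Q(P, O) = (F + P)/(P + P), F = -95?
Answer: 15/342328 ≈ 4.3818e-5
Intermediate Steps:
Q(P, O) = (-95 + P)/(2*P) (Q(P, O) = (-95 + P)/(P + P) = (-95 + P)/((2*P)) = (-95 + P)*(1/(2*P)) = (-95 + P)/(2*P))
1/((-8311 - (-1)*31133) + Q(75, 156)) = 1/((-8311 - (-1)*31133) + (1/2)*(-95 + 75)/75) = 1/((-8311 - 1*(-31133)) + (1/2)*(1/75)*(-20)) = 1/((-8311 + 31133) - 2/15) = 1/(22822 - 2/15) = 1/(342328/15) = 15/342328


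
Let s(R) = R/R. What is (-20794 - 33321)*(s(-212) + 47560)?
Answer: -2573763515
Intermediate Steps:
s(R) = 1
(-20794 - 33321)*(s(-212) + 47560) = (-20794 - 33321)*(1 + 47560) = -54115*47561 = -2573763515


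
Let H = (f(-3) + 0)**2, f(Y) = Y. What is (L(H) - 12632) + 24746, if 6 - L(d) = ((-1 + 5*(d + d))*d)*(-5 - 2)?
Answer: 17727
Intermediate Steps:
H = 9 (H = (-3 + 0)**2 = (-3)**2 = 9)
L(d) = 6 + 7*d*(-1 + 10*d) (L(d) = 6 - (-1 + 5*(d + d))*d*(-5 - 2) = 6 - (-1 + 5*(2*d))*d*(-7) = 6 - (-1 + 10*d)*d*(-7) = 6 - d*(-1 + 10*d)*(-7) = 6 - (-7)*d*(-1 + 10*d) = 6 + 7*d*(-1 + 10*d))
(L(H) - 12632) + 24746 = ((6 - 7*9 + 70*9**2) - 12632) + 24746 = ((6 - 63 + 70*81) - 12632) + 24746 = ((6 - 63 + 5670) - 12632) + 24746 = (5613 - 12632) + 24746 = -7019 + 24746 = 17727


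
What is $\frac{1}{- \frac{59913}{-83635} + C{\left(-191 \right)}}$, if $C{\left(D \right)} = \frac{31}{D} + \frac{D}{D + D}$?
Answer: $\frac{31948570}{33675681} \approx 0.94871$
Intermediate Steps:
$C{\left(D \right)} = \frac{1}{2} + \frac{31}{D}$ ($C{\left(D \right)} = \frac{31}{D} + \frac{D}{2 D} = \frac{31}{D} + D \frac{1}{2 D} = \frac{31}{D} + \frac{1}{2} = \frac{1}{2} + \frac{31}{D}$)
$\frac{1}{- \frac{59913}{-83635} + C{\left(-191 \right)}} = \frac{1}{- \frac{59913}{-83635} + \frac{62 - 191}{2 \left(-191\right)}} = \frac{1}{\left(-59913\right) \left(- \frac{1}{83635}\right) + \frac{1}{2} \left(- \frac{1}{191}\right) \left(-129\right)} = \frac{1}{\frac{59913}{83635} + \frac{129}{382}} = \frac{1}{\frac{33675681}{31948570}} = \frac{31948570}{33675681}$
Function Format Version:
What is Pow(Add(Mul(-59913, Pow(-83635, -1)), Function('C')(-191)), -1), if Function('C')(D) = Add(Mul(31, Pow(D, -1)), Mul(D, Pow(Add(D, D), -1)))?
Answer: Rational(31948570, 33675681) ≈ 0.94871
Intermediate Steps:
Function('C')(D) = Add(Rational(1, 2), Mul(31, Pow(D, -1))) (Function('C')(D) = Add(Mul(31, Pow(D, -1)), Mul(D, Pow(Mul(2, D), -1))) = Add(Mul(31, Pow(D, -1)), Mul(D, Mul(Rational(1, 2), Pow(D, -1)))) = Add(Mul(31, Pow(D, -1)), Rational(1, 2)) = Add(Rational(1, 2), Mul(31, Pow(D, -1))))
Pow(Add(Mul(-59913, Pow(-83635, -1)), Function('C')(-191)), -1) = Pow(Add(Mul(-59913, Pow(-83635, -1)), Mul(Rational(1, 2), Pow(-191, -1), Add(62, -191))), -1) = Pow(Add(Mul(-59913, Rational(-1, 83635)), Mul(Rational(1, 2), Rational(-1, 191), -129)), -1) = Pow(Add(Rational(59913, 83635), Rational(129, 382)), -1) = Pow(Rational(33675681, 31948570), -1) = Rational(31948570, 33675681)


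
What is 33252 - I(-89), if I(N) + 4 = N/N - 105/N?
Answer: 2959590/89 ≈ 33254.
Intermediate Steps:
I(N) = -3 - 105/N (I(N) = -4 + (N/N - 105/N) = -4 + (1 - 105/N) = -3 - 105/N)
33252 - I(-89) = 33252 - (-3 - 105/(-89)) = 33252 - (-3 - 105*(-1/89)) = 33252 - (-3 + 105/89) = 33252 - 1*(-162/89) = 33252 + 162/89 = 2959590/89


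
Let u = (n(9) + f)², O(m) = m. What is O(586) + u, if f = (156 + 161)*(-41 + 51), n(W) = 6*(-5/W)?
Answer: 90255274/9 ≈ 1.0028e+7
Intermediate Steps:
n(W) = -30/W
f = 3170 (f = 317*10 = 3170)
u = 90250000/9 (u = (-30/9 + 3170)² = (-30*⅑ + 3170)² = (-10/3 + 3170)² = (9500/3)² = 90250000/9 ≈ 1.0028e+7)
O(586) + u = 586 + 90250000/9 = 90255274/9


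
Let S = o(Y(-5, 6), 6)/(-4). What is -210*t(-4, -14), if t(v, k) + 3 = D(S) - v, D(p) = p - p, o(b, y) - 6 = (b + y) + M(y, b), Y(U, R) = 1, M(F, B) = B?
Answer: -210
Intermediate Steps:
o(b, y) = 6 + y + 2*b (o(b, y) = 6 + ((b + y) + b) = 6 + (y + 2*b) = 6 + y + 2*b)
S = -7/2 (S = (6 + 6 + 2*1)/(-4) = (6 + 6 + 2)*(-¼) = 14*(-¼) = -7/2 ≈ -3.5000)
D(p) = 0
t(v, k) = -3 - v (t(v, k) = -3 + (0 - v) = -3 - v)
-210*t(-4, -14) = -210*(-3 - 1*(-4)) = -210*(-3 + 4) = -210*1 = -210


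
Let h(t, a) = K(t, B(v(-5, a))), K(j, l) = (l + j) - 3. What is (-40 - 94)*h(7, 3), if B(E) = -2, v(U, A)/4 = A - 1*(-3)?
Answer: -268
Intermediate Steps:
v(U, A) = 12 + 4*A (v(U, A) = 4*(A - 1*(-3)) = 4*(A + 3) = 4*(3 + A) = 12 + 4*A)
K(j, l) = -3 + j + l (K(j, l) = (j + l) - 3 = -3 + j + l)
h(t, a) = -5 + t (h(t, a) = -3 + t - 2 = -5 + t)
(-40 - 94)*h(7, 3) = (-40 - 94)*(-5 + 7) = -134*2 = -268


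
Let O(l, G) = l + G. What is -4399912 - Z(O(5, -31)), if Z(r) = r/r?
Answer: -4399913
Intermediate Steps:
O(l, G) = G + l
Z(r) = 1
-4399912 - Z(O(5, -31)) = -4399912 - 1*1 = -4399912 - 1 = -4399913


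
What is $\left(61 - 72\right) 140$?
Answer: $-1540$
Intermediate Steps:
$\left(61 - 72\right) 140 = \left(-11\right) 140 = -1540$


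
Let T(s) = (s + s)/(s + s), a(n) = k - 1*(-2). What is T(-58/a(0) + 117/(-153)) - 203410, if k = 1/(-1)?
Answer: -203409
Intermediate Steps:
k = -1 (k = 1*(-1) = -1)
a(n) = 1 (a(n) = -1 - 1*(-2) = -1 + 2 = 1)
T(s) = 1 (T(s) = (2*s)/((2*s)) = (2*s)*(1/(2*s)) = 1)
T(-58/a(0) + 117/(-153)) - 203410 = 1 - 203410 = -203409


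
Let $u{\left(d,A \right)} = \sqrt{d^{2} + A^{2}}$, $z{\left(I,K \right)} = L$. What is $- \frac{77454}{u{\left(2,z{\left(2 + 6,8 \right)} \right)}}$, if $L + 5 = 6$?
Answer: $- \frac{77454 \sqrt{5}}{5} \approx -34639.0$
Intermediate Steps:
$L = 1$ ($L = -5 + 6 = 1$)
$z{\left(I,K \right)} = 1$
$u{\left(d,A \right)} = \sqrt{A^{2} + d^{2}}$
$- \frac{77454}{u{\left(2,z{\left(2 + 6,8 \right)} \right)}} = - \frac{77454}{\sqrt{1^{2} + 2^{2}}} = - \frac{77454}{\sqrt{1 + 4}} = - \frac{77454}{\sqrt{5}} = - 77454 \frac{\sqrt{5}}{5} = - \frac{77454 \sqrt{5}}{5}$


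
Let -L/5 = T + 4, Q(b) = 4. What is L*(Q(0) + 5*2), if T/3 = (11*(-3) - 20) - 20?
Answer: 15050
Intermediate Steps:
T = -219 (T = 3*((11*(-3) - 20) - 20) = 3*((-33 - 20) - 20) = 3*(-53 - 20) = 3*(-73) = -219)
L = 1075 (L = -5*(-219 + 4) = -5*(-215) = 1075)
L*(Q(0) + 5*2) = 1075*(4 + 5*2) = 1075*(4 + 10) = 1075*14 = 15050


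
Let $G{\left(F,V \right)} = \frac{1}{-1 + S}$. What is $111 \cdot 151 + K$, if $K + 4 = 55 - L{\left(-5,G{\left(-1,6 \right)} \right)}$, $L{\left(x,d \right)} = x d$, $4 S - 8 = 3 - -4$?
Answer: $\frac{184952}{11} \approx 16814.0$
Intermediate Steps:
$S = \frac{15}{4}$ ($S = 2 + \frac{3 - -4}{4} = 2 + \frac{3 + 4}{4} = 2 + \frac{1}{4} \cdot 7 = 2 + \frac{7}{4} = \frac{15}{4} \approx 3.75$)
$G{\left(F,V \right)} = \frac{4}{11}$ ($G{\left(F,V \right)} = \frac{1}{-1 + \frac{15}{4}} = \frac{1}{\frac{11}{4}} = \frac{4}{11}$)
$L{\left(x,d \right)} = d x$
$K = \frac{581}{11}$ ($K = -4 + \left(55 - \frac{4}{11} \left(-5\right)\right) = -4 + \left(55 - - \frac{20}{11}\right) = -4 + \left(55 + \frac{20}{11}\right) = -4 + \frac{625}{11} = \frac{581}{11} \approx 52.818$)
$111 \cdot 151 + K = 111 \cdot 151 + \frac{581}{11} = 16761 + \frac{581}{11} = \frac{184952}{11}$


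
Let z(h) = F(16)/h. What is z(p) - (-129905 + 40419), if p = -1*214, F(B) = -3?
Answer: 19150007/214 ≈ 89486.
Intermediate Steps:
p = -214
z(h) = -3/h
z(p) - (-129905 + 40419) = -3/(-214) - (-129905 + 40419) = -3*(-1/214) - 1*(-89486) = 3/214 + 89486 = 19150007/214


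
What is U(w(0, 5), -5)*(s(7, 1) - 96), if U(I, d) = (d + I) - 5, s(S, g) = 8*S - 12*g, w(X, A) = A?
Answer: 260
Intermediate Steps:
s(S, g) = -12*g + 8*S
U(I, d) = -5 + I + d (U(I, d) = (I + d) - 5 = -5 + I + d)
U(w(0, 5), -5)*(s(7, 1) - 96) = (-5 + 5 - 5)*((-12*1 + 8*7) - 96) = -5*((-12 + 56) - 96) = -5*(44 - 96) = -5*(-52) = 260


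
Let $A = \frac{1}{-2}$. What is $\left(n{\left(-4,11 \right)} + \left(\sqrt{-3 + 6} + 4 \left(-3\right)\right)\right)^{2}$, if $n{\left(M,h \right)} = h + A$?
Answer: $\frac{21}{4} - 3 \sqrt{3} \approx 0.053848$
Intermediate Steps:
$A = - \frac{1}{2} \approx -0.5$
$n{\left(M,h \right)} = - \frac{1}{2} + h$ ($n{\left(M,h \right)} = h - \frac{1}{2} = - \frac{1}{2} + h$)
$\left(n{\left(-4,11 \right)} + \left(\sqrt{-3 + 6} + 4 \left(-3\right)\right)\right)^{2} = \left(\left(- \frac{1}{2} + 11\right) + \left(\sqrt{-3 + 6} + 4 \left(-3\right)\right)\right)^{2} = \left(\frac{21}{2} - \left(12 - \sqrt{3}\right)\right)^{2} = \left(- \frac{3}{2} + \sqrt{3}\right)^{2}$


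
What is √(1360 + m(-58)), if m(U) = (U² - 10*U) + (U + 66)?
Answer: 8*√83 ≈ 72.883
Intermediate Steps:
m(U) = 66 + U² - 9*U (m(U) = (U² - 10*U) + (66 + U) = 66 + U² - 9*U)
√(1360 + m(-58)) = √(1360 + (66 + (-58)² - 9*(-58))) = √(1360 + (66 + 3364 + 522)) = √(1360 + 3952) = √5312 = 8*√83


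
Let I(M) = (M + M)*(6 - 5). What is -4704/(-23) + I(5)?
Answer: 4934/23 ≈ 214.52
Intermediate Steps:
I(M) = 2*M (I(M) = (2*M)*1 = 2*M)
-4704/(-23) + I(5) = -4704/(-23) + 2*5 = -4704*(-1)/23 + 10 = -147*(-32/23) + 10 = 4704/23 + 10 = 4934/23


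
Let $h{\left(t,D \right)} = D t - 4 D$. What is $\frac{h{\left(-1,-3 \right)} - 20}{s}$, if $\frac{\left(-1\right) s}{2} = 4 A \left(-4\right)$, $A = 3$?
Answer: $- \frac{5}{96} \approx -0.052083$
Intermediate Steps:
$h{\left(t,D \right)} = - 4 D + D t$
$s = 96$ ($s = - 2 \cdot 4 \cdot 3 \left(-4\right) = - 2 \cdot 12 \left(-4\right) = \left(-2\right) \left(-48\right) = 96$)
$\frac{h{\left(-1,-3 \right)} - 20}{s} = \frac{- 3 \left(-4 - 1\right) - 20}{96} = \left(\left(-3\right) \left(-5\right) - 20\right) \frac{1}{96} = \left(15 - 20\right) \frac{1}{96} = \left(-5\right) \frac{1}{96} = - \frac{5}{96}$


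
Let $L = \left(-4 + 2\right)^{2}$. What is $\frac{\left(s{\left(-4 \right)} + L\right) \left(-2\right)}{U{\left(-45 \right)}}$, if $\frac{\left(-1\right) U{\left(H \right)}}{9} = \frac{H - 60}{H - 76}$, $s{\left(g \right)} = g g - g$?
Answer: $\frac{1936}{315} \approx 6.146$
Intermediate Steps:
$s{\left(g \right)} = g^{2} - g$
$L = 4$ ($L = \left(-2\right)^{2} = 4$)
$U{\left(H \right)} = - \frac{9 \left(-60 + H\right)}{-76 + H}$ ($U{\left(H \right)} = - 9 \frac{H - 60}{H - 76} = - 9 \frac{-60 + H}{-76 + H} = - \frac{9 \left(-60 + H\right)}{-76 + H}$)
$\frac{\left(s{\left(-4 \right)} + L\right) \left(-2\right)}{U{\left(-45 \right)}} = \frac{\left(- 4 \left(-1 - 4\right) + 4\right) \left(-2\right)}{9 \frac{1}{-76 - 45} \left(60 - -45\right)} = \frac{\left(\left(-4\right) \left(-5\right) + 4\right) \left(-2\right)}{9 \frac{1}{-121} \left(60 + 45\right)} = \frac{\left(20 + 4\right) \left(-2\right)}{9 \left(- \frac{1}{121}\right) 105} = \frac{24 \left(-2\right)}{- \frac{945}{121}} = \left(-48\right) \left(- \frac{121}{945}\right) = \frac{1936}{315}$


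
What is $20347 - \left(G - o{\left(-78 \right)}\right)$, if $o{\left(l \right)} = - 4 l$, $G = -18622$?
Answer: $39281$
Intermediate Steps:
$20347 - \left(G - o{\left(-78 \right)}\right) = 20347 - \left(-18622 - \left(-4\right) \left(-78\right)\right) = 20347 - \left(-18622 - 312\right) = 20347 - -18934 = 20347 + 18934 = 39281$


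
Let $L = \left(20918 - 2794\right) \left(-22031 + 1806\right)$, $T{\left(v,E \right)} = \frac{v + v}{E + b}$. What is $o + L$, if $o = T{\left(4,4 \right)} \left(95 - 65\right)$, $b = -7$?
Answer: $-366557980$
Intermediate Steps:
$T{\left(v,E \right)} = \frac{2 v}{-7 + E}$ ($T{\left(v,E \right)} = \frac{v + v}{E - 7} = \frac{2 v}{-7 + E}$)
$o = -80$ ($o = 2 \cdot 4 \frac{1}{-7 + 4} \left(95 - 65\right) = 2 \cdot 4 \frac{1}{-3} \cdot 30 = 2 \cdot 4 \left(- \frac{1}{3}\right) 30 = \left(- \frac{8}{3}\right) 30 = -80$)
$L = -366557900$ ($L = 18124 \left(-20225\right) = -366557900$)
$o + L = -80 - 366557900 = -366557980$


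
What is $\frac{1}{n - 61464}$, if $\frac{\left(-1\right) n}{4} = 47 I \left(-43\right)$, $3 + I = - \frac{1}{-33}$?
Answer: $- \frac{33}{2820544} \approx -1.17 \cdot 10^{-5}$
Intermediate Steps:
$I = - \frac{98}{33}$ ($I = -3 - \frac{1}{-33} = -3 - - \frac{1}{33} = -3 + \frac{1}{33} = - \frac{98}{33} \approx -2.9697$)
$n = - \frac{792232}{33}$ ($n = - 4 \cdot 47 \left(- \frac{98}{33}\right) \left(-43\right) = - 4 \left(\left(- \frac{4606}{33}\right) \left(-43\right)\right) = \left(-4\right) \frac{198058}{33} = - \frac{792232}{33} \approx -24007.0$)
$\frac{1}{n - 61464} = \frac{1}{- \frac{792232}{33} - 61464} = \frac{1}{- \frac{2820544}{33}} = - \frac{33}{2820544}$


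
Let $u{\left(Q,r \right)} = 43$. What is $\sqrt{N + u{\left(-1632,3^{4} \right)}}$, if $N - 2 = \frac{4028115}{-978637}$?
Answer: $\frac{5 \sqrt{1566232184814}}{978637} \approx 6.3941$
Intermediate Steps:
$N = - \frac{2070841}{978637}$ ($N = 2 + \frac{4028115}{-978637} = 2 + 4028115 \left(- \frac{1}{978637}\right) = 2 - \frac{4028115}{978637} = - \frac{2070841}{978637} \approx -2.116$)
$\sqrt{N + u{\left(-1632,3^{4} \right)}} = \sqrt{- \frac{2070841}{978637} + 43} = \sqrt{\frac{40010550}{978637}} = \frac{5 \sqrt{1566232184814}}{978637}$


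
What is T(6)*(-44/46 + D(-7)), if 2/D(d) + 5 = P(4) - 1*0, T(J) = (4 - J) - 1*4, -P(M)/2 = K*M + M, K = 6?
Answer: 8328/1403 ≈ 5.9359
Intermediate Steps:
P(M) = -14*M (P(M) = -2*(6*M + M) = -14*M)
T(J) = -J (T(J) = (4 - J) - 4 = -J)
D(d) = -2/61 (D(d) = 2/(-5 + (-14*4 - 1*0)) = 2/(-5 + (-56 + 0)) = 2/(-5 - 56) = 2/(-61) = 2*(-1/61) = -2/61)
T(6)*(-44/46 + D(-7)) = (-1*6)*(-44/46 - 2/61) = -6*(-44*1/46 - 2/61) = -6*(-22/23 - 2/61) = -6*(-1388/1403) = 8328/1403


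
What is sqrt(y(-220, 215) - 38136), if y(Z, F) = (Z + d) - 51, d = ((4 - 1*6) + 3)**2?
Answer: I*sqrt(38406) ≈ 195.97*I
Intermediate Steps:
d = 1 (d = ((4 - 6) + 3)**2 = (-2 + 3)**2 = 1**2 = 1)
y(Z, F) = -50 + Z (y(Z, F) = (Z + 1) - 51 = (1 + Z) - 51 = -50 + Z)
sqrt(y(-220, 215) - 38136) = sqrt((-50 - 220) - 38136) = sqrt(-270 - 38136) = sqrt(-38406) = I*sqrt(38406)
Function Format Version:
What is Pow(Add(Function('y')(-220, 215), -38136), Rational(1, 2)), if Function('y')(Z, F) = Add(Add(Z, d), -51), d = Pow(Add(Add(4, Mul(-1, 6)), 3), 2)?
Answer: Mul(I, Pow(38406, Rational(1, 2))) ≈ Mul(195.97, I)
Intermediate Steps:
d = 1 (d = Pow(Add(Add(4, -6), 3), 2) = Pow(Add(-2, 3), 2) = Pow(1, 2) = 1)
Function('y')(Z, F) = Add(-50, Z) (Function('y')(Z, F) = Add(Add(Z, 1), -51) = Add(Add(1, Z), -51) = Add(-50, Z))
Pow(Add(Function('y')(-220, 215), -38136), Rational(1, 2)) = Pow(Add(Add(-50, -220), -38136), Rational(1, 2)) = Pow(Add(-270, -38136), Rational(1, 2)) = Pow(-38406, Rational(1, 2)) = Mul(I, Pow(38406, Rational(1, 2)))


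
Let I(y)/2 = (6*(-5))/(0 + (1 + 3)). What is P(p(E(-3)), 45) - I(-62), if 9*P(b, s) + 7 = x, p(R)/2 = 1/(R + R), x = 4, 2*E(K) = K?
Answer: 44/3 ≈ 14.667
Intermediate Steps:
E(K) = K/2
p(R) = 1/R (p(R) = 2/(R + R) = 2/((2*R)) = 2*(1/(2*R)) = 1/R)
P(b, s) = -⅓ (P(b, s) = -7/9 + (⅑)*4 = -7/9 + 4/9 = -⅓)
I(y) = -15 (I(y) = 2*((6*(-5))/(0 + (1 + 3))) = 2*(-30/(0 + 4)) = 2*(-30/4) = 2*(-30*¼) = 2*(-15/2) = -15)
P(p(E(-3)), 45) - I(-62) = -⅓ - 1*(-15) = -⅓ + 15 = 44/3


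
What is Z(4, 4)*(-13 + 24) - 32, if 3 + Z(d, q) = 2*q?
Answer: 23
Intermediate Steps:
Z(d, q) = -3 + 2*q
Z(4, 4)*(-13 + 24) - 32 = (-3 + 2*4)*(-13 + 24) - 32 = (-3 + 8)*11 - 32 = 5*11 - 32 = 55 - 32 = 23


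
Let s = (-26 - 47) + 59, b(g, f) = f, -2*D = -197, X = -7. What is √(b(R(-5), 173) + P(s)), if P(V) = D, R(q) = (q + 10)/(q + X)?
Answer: √1086/2 ≈ 16.477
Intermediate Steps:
D = 197/2 (D = -½*(-197) = 197/2 ≈ 98.500)
R(q) = (10 + q)/(-7 + q) (R(q) = (q + 10)/(q - 7) = (10 + q)/(-7 + q))
s = -14 (s = -73 + 59 = -14)
P(V) = 197/2
√(b(R(-5), 173) + P(s)) = √(173 + 197/2) = √(543/2) = √1086/2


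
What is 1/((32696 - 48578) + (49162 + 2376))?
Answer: 1/35656 ≈ 2.8046e-5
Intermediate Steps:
1/((32696 - 48578) + (49162 + 2376)) = 1/(-15882 + 51538) = 1/35656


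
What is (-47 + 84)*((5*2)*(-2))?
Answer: -740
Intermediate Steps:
(-47 + 84)*((5*2)*(-2)) = 37*(10*(-2)) = 37*(-20) = -740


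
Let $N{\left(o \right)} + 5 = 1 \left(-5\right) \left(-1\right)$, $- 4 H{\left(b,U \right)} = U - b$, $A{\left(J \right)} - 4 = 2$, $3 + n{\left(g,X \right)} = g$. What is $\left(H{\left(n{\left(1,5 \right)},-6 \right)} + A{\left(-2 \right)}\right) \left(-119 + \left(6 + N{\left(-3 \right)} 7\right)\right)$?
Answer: $-791$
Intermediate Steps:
$n{\left(g,X \right)} = -3 + g$
$A{\left(J \right)} = 6$ ($A{\left(J \right)} = 4 + 2 = 6$)
$H{\left(b,U \right)} = - \frac{U}{4} + \frac{b}{4}$ ($H{\left(b,U \right)} = - \frac{U - b}{4} = - \frac{U}{4} + \frac{b}{4}$)
$N{\left(o \right)} = 0$ ($N{\left(o \right)} = -5 + 1 \left(-5\right) \left(-1\right) = -5 - -5 = -5 + 5 = 0$)
$\left(H{\left(n{\left(1,5 \right)},-6 \right)} + A{\left(-2 \right)}\right) \left(-119 + \left(6 + N{\left(-3 \right)} 7\right)\right) = \left(\left(\left(- \frac{1}{4}\right) \left(-6\right) + \frac{-3 + 1}{4}\right) + 6\right) \left(-119 + \left(6 + 0 \cdot 7\right)\right) = \left(\left(\frac{3}{2} + \frac{1}{4} \left(-2\right)\right) + 6\right) \left(-119 + \left(6 + 0\right)\right) = \left(\left(\frac{3}{2} - \frac{1}{2}\right) + 6\right) \left(-119 + 6\right) = \left(1 + 6\right) \left(-113\right) = 7 \left(-113\right) = -791$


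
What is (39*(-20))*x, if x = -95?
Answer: 74100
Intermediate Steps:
(39*(-20))*x = (39*(-20))*(-95) = -780*(-95) = 74100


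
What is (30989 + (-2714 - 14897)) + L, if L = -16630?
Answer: -3252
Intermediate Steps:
(30989 + (-2714 - 14897)) + L = (30989 + (-2714 - 14897)) - 16630 = (30989 - 17611) - 16630 = 13378 - 16630 = -3252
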